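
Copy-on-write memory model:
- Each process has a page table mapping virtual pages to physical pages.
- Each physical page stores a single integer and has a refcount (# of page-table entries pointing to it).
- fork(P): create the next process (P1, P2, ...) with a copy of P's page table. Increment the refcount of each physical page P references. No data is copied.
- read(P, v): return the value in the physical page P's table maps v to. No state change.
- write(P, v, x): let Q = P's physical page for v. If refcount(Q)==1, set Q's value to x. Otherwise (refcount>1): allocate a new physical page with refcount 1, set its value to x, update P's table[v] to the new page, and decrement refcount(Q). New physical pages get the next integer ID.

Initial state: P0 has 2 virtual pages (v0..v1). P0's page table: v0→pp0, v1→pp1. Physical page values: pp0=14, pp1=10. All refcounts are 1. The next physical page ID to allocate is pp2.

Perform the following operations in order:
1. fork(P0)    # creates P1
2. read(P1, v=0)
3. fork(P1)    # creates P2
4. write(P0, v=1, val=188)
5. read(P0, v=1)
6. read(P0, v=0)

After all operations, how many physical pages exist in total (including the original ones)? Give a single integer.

Answer: 3

Derivation:
Op 1: fork(P0) -> P1. 2 ppages; refcounts: pp0:2 pp1:2
Op 2: read(P1, v0) -> 14. No state change.
Op 3: fork(P1) -> P2. 2 ppages; refcounts: pp0:3 pp1:3
Op 4: write(P0, v1, 188). refcount(pp1)=3>1 -> COPY to pp2. 3 ppages; refcounts: pp0:3 pp1:2 pp2:1
Op 5: read(P0, v1) -> 188. No state change.
Op 6: read(P0, v0) -> 14. No state change.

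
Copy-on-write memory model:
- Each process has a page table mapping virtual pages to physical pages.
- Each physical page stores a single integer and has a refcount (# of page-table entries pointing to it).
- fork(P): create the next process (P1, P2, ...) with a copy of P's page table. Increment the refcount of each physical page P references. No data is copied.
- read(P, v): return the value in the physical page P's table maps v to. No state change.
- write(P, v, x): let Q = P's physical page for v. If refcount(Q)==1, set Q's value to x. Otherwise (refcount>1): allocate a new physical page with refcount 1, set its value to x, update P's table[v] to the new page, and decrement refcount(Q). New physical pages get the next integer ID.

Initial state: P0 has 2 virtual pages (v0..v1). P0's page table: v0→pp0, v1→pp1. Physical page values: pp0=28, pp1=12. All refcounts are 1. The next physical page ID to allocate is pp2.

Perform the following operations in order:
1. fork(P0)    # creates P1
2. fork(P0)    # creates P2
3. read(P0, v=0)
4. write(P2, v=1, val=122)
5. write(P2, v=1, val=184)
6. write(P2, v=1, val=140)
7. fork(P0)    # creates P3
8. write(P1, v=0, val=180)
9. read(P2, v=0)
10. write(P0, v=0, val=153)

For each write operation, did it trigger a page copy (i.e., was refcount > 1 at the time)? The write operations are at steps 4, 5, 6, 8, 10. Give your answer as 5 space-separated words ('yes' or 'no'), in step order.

Op 1: fork(P0) -> P1. 2 ppages; refcounts: pp0:2 pp1:2
Op 2: fork(P0) -> P2. 2 ppages; refcounts: pp0:3 pp1:3
Op 3: read(P0, v0) -> 28. No state change.
Op 4: write(P2, v1, 122). refcount(pp1)=3>1 -> COPY to pp2. 3 ppages; refcounts: pp0:3 pp1:2 pp2:1
Op 5: write(P2, v1, 184). refcount(pp2)=1 -> write in place. 3 ppages; refcounts: pp0:3 pp1:2 pp2:1
Op 6: write(P2, v1, 140). refcount(pp2)=1 -> write in place. 3 ppages; refcounts: pp0:3 pp1:2 pp2:1
Op 7: fork(P0) -> P3. 3 ppages; refcounts: pp0:4 pp1:3 pp2:1
Op 8: write(P1, v0, 180). refcount(pp0)=4>1 -> COPY to pp3. 4 ppages; refcounts: pp0:3 pp1:3 pp2:1 pp3:1
Op 9: read(P2, v0) -> 28. No state change.
Op 10: write(P0, v0, 153). refcount(pp0)=3>1 -> COPY to pp4. 5 ppages; refcounts: pp0:2 pp1:3 pp2:1 pp3:1 pp4:1

yes no no yes yes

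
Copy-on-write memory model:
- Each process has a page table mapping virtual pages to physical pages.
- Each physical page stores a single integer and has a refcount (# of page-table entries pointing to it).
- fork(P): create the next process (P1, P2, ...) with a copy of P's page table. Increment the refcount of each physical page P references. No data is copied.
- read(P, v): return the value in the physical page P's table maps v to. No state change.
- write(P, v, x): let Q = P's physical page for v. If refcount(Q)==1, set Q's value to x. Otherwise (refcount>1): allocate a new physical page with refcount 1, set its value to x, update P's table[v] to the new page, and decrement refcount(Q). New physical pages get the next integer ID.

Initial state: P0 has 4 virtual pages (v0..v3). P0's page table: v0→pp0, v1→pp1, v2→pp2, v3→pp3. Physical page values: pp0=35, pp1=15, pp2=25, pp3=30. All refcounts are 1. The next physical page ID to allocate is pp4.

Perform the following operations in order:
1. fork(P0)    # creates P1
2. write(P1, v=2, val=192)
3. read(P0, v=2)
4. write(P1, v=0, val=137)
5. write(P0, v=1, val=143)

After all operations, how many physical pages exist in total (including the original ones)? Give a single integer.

Answer: 7

Derivation:
Op 1: fork(P0) -> P1. 4 ppages; refcounts: pp0:2 pp1:2 pp2:2 pp3:2
Op 2: write(P1, v2, 192). refcount(pp2)=2>1 -> COPY to pp4. 5 ppages; refcounts: pp0:2 pp1:2 pp2:1 pp3:2 pp4:1
Op 3: read(P0, v2) -> 25. No state change.
Op 4: write(P1, v0, 137). refcount(pp0)=2>1 -> COPY to pp5. 6 ppages; refcounts: pp0:1 pp1:2 pp2:1 pp3:2 pp4:1 pp5:1
Op 5: write(P0, v1, 143). refcount(pp1)=2>1 -> COPY to pp6. 7 ppages; refcounts: pp0:1 pp1:1 pp2:1 pp3:2 pp4:1 pp5:1 pp6:1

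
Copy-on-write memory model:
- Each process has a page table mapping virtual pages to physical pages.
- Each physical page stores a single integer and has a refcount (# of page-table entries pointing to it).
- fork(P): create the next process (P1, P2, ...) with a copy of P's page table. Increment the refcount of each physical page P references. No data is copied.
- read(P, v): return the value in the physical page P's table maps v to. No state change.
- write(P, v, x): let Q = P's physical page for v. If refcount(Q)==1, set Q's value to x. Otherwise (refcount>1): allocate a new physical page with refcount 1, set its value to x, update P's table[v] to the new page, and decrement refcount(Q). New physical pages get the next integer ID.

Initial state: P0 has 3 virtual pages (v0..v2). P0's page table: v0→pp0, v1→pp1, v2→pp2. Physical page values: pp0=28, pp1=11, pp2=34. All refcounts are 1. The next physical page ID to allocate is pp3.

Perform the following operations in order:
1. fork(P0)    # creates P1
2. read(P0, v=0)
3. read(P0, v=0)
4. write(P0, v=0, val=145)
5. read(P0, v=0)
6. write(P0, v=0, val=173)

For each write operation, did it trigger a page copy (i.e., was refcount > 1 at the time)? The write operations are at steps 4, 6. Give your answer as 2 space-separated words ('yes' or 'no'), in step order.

Op 1: fork(P0) -> P1. 3 ppages; refcounts: pp0:2 pp1:2 pp2:2
Op 2: read(P0, v0) -> 28. No state change.
Op 3: read(P0, v0) -> 28. No state change.
Op 4: write(P0, v0, 145). refcount(pp0)=2>1 -> COPY to pp3. 4 ppages; refcounts: pp0:1 pp1:2 pp2:2 pp3:1
Op 5: read(P0, v0) -> 145. No state change.
Op 6: write(P0, v0, 173). refcount(pp3)=1 -> write in place. 4 ppages; refcounts: pp0:1 pp1:2 pp2:2 pp3:1

yes no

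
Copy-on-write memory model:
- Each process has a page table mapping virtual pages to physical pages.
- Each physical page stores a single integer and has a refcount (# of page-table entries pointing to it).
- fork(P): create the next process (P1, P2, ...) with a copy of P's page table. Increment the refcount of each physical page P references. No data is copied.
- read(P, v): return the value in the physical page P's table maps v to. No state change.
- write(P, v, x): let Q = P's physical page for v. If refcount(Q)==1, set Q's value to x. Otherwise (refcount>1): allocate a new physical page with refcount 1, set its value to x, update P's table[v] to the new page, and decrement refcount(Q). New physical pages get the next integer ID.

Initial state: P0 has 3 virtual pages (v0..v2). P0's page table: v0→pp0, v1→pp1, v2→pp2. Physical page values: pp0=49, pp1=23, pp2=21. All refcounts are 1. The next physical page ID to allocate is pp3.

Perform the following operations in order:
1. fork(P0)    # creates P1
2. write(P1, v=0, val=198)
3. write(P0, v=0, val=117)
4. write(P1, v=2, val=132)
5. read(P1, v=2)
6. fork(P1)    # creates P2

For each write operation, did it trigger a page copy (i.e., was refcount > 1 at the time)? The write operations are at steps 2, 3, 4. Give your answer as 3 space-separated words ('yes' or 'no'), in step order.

Op 1: fork(P0) -> P1. 3 ppages; refcounts: pp0:2 pp1:2 pp2:2
Op 2: write(P1, v0, 198). refcount(pp0)=2>1 -> COPY to pp3. 4 ppages; refcounts: pp0:1 pp1:2 pp2:2 pp3:1
Op 3: write(P0, v0, 117). refcount(pp0)=1 -> write in place. 4 ppages; refcounts: pp0:1 pp1:2 pp2:2 pp3:1
Op 4: write(P1, v2, 132). refcount(pp2)=2>1 -> COPY to pp4. 5 ppages; refcounts: pp0:1 pp1:2 pp2:1 pp3:1 pp4:1
Op 5: read(P1, v2) -> 132. No state change.
Op 6: fork(P1) -> P2. 5 ppages; refcounts: pp0:1 pp1:3 pp2:1 pp3:2 pp4:2

yes no yes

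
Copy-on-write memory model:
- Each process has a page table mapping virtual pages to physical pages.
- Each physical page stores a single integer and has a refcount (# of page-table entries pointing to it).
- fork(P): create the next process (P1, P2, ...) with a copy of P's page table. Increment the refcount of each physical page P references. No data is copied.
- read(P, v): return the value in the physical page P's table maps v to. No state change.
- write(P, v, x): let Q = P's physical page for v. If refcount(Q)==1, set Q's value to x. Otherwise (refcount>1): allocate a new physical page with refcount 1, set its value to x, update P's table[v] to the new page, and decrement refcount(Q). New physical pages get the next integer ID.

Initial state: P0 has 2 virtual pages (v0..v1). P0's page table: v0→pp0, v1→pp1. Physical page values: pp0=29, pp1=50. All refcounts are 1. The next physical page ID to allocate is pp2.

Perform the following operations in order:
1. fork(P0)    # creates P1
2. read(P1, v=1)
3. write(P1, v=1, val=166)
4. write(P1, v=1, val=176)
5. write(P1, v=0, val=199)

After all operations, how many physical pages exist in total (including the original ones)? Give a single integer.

Answer: 4

Derivation:
Op 1: fork(P0) -> P1. 2 ppages; refcounts: pp0:2 pp1:2
Op 2: read(P1, v1) -> 50. No state change.
Op 3: write(P1, v1, 166). refcount(pp1)=2>1 -> COPY to pp2. 3 ppages; refcounts: pp0:2 pp1:1 pp2:1
Op 4: write(P1, v1, 176). refcount(pp2)=1 -> write in place. 3 ppages; refcounts: pp0:2 pp1:1 pp2:1
Op 5: write(P1, v0, 199). refcount(pp0)=2>1 -> COPY to pp3. 4 ppages; refcounts: pp0:1 pp1:1 pp2:1 pp3:1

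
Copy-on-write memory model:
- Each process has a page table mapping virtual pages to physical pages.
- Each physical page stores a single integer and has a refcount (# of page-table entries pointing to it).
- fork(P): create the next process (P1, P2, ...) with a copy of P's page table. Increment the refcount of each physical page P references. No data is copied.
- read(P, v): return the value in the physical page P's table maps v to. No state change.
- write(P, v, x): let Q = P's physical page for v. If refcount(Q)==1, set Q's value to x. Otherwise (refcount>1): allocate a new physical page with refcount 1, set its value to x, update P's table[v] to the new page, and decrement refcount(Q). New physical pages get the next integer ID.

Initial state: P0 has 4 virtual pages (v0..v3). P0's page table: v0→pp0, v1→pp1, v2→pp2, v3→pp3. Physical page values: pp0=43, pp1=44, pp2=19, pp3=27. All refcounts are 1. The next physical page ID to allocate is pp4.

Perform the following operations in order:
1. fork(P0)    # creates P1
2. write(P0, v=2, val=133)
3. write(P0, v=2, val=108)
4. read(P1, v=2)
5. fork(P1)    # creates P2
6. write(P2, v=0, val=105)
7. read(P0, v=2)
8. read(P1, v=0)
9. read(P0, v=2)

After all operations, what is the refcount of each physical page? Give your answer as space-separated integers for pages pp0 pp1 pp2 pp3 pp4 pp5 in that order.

Answer: 2 3 2 3 1 1

Derivation:
Op 1: fork(P0) -> P1. 4 ppages; refcounts: pp0:2 pp1:2 pp2:2 pp3:2
Op 2: write(P0, v2, 133). refcount(pp2)=2>1 -> COPY to pp4. 5 ppages; refcounts: pp0:2 pp1:2 pp2:1 pp3:2 pp4:1
Op 3: write(P0, v2, 108). refcount(pp4)=1 -> write in place. 5 ppages; refcounts: pp0:2 pp1:2 pp2:1 pp3:2 pp4:1
Op 4: read(P1, v2) -> 19. No state change.
Op 5: fork(P1) -> P2. 5 ppages; refcounts: pp0:3 pp1:3 pp2:2 pp3:3 pp4:1
Op 6: write(P2, v0, 105). refcount(pp0)=3>1 -> COPY to pp5. 6 ppages; refcounts: pp0:2 pp1:3 pp2:2 pp3:3 pp4:1 pp5:1
Op 7: read(P0, v2) -> 108. No state change.
Op 8: read(P1, v0) -> 43. No state change.
Op 9: read(P0, v2) -> 108. No state change.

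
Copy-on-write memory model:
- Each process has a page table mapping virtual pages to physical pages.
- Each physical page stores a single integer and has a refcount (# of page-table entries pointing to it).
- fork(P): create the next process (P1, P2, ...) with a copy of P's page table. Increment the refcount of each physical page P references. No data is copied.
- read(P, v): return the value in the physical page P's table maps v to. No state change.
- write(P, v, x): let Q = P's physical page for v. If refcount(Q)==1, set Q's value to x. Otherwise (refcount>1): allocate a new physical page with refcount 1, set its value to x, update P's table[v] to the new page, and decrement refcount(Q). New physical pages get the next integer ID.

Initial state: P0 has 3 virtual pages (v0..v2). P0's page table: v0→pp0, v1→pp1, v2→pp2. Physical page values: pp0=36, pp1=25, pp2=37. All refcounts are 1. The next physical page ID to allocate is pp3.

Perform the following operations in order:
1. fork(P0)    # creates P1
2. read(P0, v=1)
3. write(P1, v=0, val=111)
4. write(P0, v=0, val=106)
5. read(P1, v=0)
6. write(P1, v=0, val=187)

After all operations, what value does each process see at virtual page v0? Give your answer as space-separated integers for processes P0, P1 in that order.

Answer: 106 187

Derivation:
Op 1: fork(P0) -> P1. 3 ppages; refcounts: pp0:2 pp1:2 pp2:2
Op 2: read(P0, v1) -> 25. No state change.
Op 3: write(P1, v0, 111). refcount(pp0)=2>1 -> COPY to pp3. 4 ppages; refcounts: pp0:1 pp1:2 pp2:2 pp3:1
Op 4: write(P0, v0, 106). refcount(pp0)=1 -> write in place. 4 ppages; refcounts: pp0:1 pp1:2 pp2:2 pp3:1
Op 5: read(P1, v0) -> 111. No state change.
Op 6: write(P1, v0, 187). refcount(pp3)=1 -> write in place. 4 ppages; refcounts: pp0:1 pp1:2 pp2:2 pp3:1
P0: v0 -> pp0 = 106
P1: v0 -> pp3 = 187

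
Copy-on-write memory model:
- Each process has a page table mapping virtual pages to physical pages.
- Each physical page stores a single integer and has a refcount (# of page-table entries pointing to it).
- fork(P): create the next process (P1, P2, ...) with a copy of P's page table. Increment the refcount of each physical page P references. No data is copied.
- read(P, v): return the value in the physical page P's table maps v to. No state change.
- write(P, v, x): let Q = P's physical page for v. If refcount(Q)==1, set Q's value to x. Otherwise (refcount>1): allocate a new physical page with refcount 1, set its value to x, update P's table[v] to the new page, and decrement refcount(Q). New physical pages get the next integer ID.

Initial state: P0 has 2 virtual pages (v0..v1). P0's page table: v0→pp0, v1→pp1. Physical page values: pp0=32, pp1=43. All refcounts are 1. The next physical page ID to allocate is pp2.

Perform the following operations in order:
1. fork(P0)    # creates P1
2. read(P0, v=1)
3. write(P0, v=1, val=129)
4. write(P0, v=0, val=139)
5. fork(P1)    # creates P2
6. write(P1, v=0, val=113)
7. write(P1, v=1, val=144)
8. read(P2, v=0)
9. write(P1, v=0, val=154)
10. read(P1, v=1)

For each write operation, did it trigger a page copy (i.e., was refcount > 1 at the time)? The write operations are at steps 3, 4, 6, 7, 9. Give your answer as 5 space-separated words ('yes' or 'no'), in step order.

Op 1: fork(P0) -> P1. 2 ppages; refcounts: pp0:2 pp1:2
Op 2: read(P0, v1) -> 43. No state change.
Op 3: write(P0, v1, 129). refcount(pp1)=2>1 -> COPY to pp2. 3 ppages; refcounts: pp0:2 pp1:1 pp2:1
Op 4: write(P0, v0, 139). refcount(pp0)=2>1 -> COPY to pp3. 4 ppages; refcounts: pp0:1 pp1:1 pp2:1 pp3:1
Op 5: fork(P1) -> P2. 4 ppages; refcounts: pp0:2 pp1:2 pp2:1 pp3:1
Op 6: write(P1, v0, 113). refcount(pp0)=2>1 -> COPY to pp4. 5 ppages; refcounts: pp0:1 pp1:2 pp2:1 pp3:1 pp4:1
Op 7: write(P1, v1, 144). refcount(pp1)=2>1 -> COPY to pp5. 6 ppages; refcounts: pp0:1 pp1:1 pp2:1 pp3:1 pp4:1 pp5:1
Op 8: read(P2, v0) -> 32. No state change.
Op 9: write(P1, v0, 154). refcount(pp4)=1 -> write in place. 6 ppages; refcounts: pp0:1 pp1:1 pp2:1 pp3:1 pp4:1 pp5:1
Op 10: read(P1, v1) -> 144. No state change.

yes yes yes yes no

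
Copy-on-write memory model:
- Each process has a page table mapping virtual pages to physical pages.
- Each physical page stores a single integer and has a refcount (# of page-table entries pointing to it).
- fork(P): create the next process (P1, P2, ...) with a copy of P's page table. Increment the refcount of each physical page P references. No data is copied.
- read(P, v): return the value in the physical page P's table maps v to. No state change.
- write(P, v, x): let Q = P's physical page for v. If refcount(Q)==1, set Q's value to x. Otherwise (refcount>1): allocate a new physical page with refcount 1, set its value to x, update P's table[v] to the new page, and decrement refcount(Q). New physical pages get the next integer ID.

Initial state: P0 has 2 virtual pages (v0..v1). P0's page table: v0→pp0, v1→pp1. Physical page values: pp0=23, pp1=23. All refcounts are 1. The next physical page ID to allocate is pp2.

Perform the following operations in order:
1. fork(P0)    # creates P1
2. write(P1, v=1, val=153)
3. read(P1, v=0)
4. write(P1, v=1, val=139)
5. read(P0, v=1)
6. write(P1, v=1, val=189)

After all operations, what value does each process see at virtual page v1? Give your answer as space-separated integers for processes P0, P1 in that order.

Answer: 23 189

Derivation:
Op 1: fork(P0) -> P1. 2 ppages; refcounts: pp0:2 pp1:2
Op 2: write(P1, v1, 153). refcount(pp1)=2>1 -> COPY to pp2. 3 ppages; refcounts: pp0:2 pp1:1 pp2:1
Op 3: read(P1, v0) -> 23. No state change.
Op 4: write(P1, v1, 139). refcount(pp2)=1 -> write in place. 3 ppages; refcounts: pp0:2 pp1:1 pp2:1
Op 5: read(P0, v1) -> 23. No state change.
Op 6: write(P1, v1, 189). refcount(pp2)=1 -> write in place. 3 ppages; refcounts: pp0:2 pp1:1 pp2:1
P0: v1 -> pp1 = 23
P1: v1 -> pp2 = 189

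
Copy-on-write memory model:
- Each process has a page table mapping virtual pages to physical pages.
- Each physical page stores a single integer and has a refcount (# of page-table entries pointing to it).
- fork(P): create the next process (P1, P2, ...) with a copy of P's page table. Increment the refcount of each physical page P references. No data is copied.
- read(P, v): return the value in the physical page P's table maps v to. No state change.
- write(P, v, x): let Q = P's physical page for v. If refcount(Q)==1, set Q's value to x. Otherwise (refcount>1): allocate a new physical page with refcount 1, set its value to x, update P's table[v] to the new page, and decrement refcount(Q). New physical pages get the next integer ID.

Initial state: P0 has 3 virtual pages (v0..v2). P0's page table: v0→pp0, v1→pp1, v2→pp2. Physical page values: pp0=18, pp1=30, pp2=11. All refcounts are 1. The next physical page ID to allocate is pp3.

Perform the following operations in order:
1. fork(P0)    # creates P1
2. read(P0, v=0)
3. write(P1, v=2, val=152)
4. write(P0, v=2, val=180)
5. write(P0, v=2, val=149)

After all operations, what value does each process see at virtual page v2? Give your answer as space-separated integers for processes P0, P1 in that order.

Op 1: fork(P0) -> P1. 3 ppages; refcounts: pp0:2 pp1:2 pp2:2
Op 2: read(P0, v0) -> 18. No state change.
Op 3: write(P1, v2, 152). refcount(pp2)=2>1 -> COPY to pp3. 4 ppages; refcounts: pp0:2 pp1:2 pp2:1 pp3:1
Op 4: write(P0, v2, 180). refcount(pp2)=1 -> write in place. 4 ppages; refcounts: pp0:2 pp1:2 pp2:1 pp3:1
Op 5: write(P0, v2, 149). refcount(pp2)=1 -> write in place. 4 ppages; refcounts: pp0:2 pp1:2 pp2:1 pp3:1
P0: v2 -> pp2 = 149
P1: v2 -> pp3 = 152

Answer: 149 152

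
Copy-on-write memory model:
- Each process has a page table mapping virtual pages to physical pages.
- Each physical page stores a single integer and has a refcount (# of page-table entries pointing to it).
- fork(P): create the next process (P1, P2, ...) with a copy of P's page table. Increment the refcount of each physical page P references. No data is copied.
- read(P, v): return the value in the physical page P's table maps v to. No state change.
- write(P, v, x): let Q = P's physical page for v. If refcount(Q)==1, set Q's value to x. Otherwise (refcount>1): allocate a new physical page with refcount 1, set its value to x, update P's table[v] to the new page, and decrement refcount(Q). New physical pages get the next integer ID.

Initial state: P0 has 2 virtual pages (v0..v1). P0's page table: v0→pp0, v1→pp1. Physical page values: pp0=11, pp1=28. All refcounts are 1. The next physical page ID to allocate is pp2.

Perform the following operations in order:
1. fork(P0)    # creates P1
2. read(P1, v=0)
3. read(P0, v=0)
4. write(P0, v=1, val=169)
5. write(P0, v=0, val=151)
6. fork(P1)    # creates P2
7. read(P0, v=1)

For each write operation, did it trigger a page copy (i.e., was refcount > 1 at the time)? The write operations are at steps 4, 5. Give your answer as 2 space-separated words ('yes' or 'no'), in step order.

Op 1: fork(P0) -> P1. 2 ppages; refcounts: pp0:2 pp1:2
Op 2: read(P1, v0) -> 11. No state change.
Op 3: read(P0, v0) -> 11. No state change.
Op 4: write(P0, v1, 169). refcount(pp1)=2>1 -> COPY to pp2. 3 ppages; refcounts: pp0:2 pp1:1 pp2:1
Op 5: write(P0, v0, 151). refcount(pp0)=2>1 -> COPY to pp3. 4 ppages; refcounts: pp0:1 pp1:1 pp2:1 pp3:1
Op 6: fork(P1) -> P2. 4 ppages; refcounts: pp0:2 pp1:2 pp2:1 pp3:1
Op 7: read(P0, v1) -> 169. No state change.

yes yes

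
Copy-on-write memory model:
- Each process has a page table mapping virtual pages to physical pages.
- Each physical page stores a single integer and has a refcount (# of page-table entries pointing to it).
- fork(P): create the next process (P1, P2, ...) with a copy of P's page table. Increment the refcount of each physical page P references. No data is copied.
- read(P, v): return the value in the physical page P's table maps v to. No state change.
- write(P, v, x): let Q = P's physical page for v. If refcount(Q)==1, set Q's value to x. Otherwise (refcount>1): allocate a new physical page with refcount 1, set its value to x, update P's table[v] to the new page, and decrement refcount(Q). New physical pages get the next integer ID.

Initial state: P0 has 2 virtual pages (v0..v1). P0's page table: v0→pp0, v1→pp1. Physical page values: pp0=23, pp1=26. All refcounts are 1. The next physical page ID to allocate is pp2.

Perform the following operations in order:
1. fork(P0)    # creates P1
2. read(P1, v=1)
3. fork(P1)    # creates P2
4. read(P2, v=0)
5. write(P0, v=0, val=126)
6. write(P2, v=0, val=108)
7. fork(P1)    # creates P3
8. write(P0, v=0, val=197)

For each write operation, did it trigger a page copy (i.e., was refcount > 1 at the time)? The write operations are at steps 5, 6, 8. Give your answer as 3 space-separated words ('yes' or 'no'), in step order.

Op 1: fork(P0) -> P1. 2 ppages; refcounts: pp0:2 pp1:2
Op 2: read(P1, v1) -> 26. No state change.
Op 3: fork(P1) -> P2. 2 ppages; refcounts: pp0:3 pp1:3
Op 4: read(P2, v0) -> 23. No state change.
Op 5: write(P0, v0, 126). refcount(pp0)=3>1 -> COPY to pp2. 3 ppages; refcounts: pp0:2 pp1:3 pp2:1
Op 6: write(P2, v0, 108). refcount(pp0)=2>1 -> COPY to pp3. 4 ppages; refcounts: pp0:1 pp1:3 pp2:1 pp3:1
Op 7: fork(P1) -> P3. 4 ppages; refcounts: pp0:2 pp1:4 pp2:1 pp3:1
Op 8: write(P0, v0, 197). refcount(pp2)=1 -> write in place. 4 ppages; refcounts: pp0:2 pp1:4 pp2:1 pp3:1

yes yes no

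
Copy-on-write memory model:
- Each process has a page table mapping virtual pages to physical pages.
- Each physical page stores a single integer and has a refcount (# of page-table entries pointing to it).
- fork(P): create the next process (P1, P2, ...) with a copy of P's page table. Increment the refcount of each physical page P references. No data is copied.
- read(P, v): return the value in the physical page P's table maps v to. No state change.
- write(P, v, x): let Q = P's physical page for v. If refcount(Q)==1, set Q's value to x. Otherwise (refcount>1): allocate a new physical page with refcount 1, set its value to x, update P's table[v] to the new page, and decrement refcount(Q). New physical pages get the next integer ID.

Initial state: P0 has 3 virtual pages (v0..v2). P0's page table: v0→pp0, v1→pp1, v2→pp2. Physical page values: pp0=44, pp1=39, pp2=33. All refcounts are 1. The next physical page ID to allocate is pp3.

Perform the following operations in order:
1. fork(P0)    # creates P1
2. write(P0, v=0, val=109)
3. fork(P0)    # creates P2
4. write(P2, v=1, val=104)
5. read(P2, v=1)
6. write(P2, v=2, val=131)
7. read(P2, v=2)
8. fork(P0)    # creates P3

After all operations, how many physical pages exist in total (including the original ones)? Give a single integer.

Answer: 6

Derivation:
Op 1: fork(P0) -> P1. 3 ppages; refcounts: pp0:2 pp1:2 pp2:2
Op 2: write(P0, v0, 109). refcount(pp0)=2>1 -> COPY to pp3. 4 ppages; refcounts: pp0:1 pp1:2 pp2:2 pp3:1
Op 3: fork(P0) -> P2. 4 ppages; refcounts: pp0:1 pp1:3 pp2:3 pp3:2
Op 4: write(P2, v1, 104). refcount(pp1)=3>1 -> COPY to pp4. 5 ppages; refcounts: pp0:1 pp1:2 pp2:3 pp3:2 pp4:1
Op 5: read(P2, v1) -> 104. No state change.
Op 6: write(P2, v2, 131). refcount(pp2)=3>1 -> COPY to pp5. 6 ppages; refcounts: pp0:1 pp1:2 pp2:2 pp3:2 pp4:1 pp5:1
Op 7: read(P2, v2) -> 131. No state change.
Op 8: fork(P0) -> P3. 6 ppages; refcounts: pp0:1 pp1:3 pp2:3 pp3:3 pp4:1 pp5:1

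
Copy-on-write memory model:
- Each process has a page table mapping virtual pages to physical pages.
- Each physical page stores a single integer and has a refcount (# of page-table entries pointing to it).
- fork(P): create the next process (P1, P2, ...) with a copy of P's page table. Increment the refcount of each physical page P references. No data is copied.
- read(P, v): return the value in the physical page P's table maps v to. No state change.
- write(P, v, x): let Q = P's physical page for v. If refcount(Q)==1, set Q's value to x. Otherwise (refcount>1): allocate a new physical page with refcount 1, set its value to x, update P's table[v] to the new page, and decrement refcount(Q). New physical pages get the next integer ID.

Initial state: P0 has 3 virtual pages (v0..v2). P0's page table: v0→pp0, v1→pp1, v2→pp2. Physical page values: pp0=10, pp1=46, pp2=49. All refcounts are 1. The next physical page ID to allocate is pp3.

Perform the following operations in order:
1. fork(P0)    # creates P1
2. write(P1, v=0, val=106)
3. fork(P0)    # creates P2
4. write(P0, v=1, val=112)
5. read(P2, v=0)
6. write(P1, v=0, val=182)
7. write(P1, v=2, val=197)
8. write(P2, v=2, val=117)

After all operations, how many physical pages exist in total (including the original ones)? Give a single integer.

Answer: 7

Derivation:
Op 1: fork(P0) -> P1. 3 ppages; refcounts: pp0:2 pp1:2 pp2:2
Op 2: write(P1, v0, 106). refcount(pp0)=2>1 -> COPY to pp3. 4 ppages; refcounts: pp0:1 pp1:2 pp2:2 pp3:1
Op 3: fork(P0) -> P2. 4 ppages; refcounts: pp0:2 pp1:3 pp2:3 pp3:1
Op 4: write(P0, v1, 112). refcount(pp1)=3>1 -> COPY to pp4. 5 ppages; refcounts: pp0:2 pp1:2 pp2:3 pp3:1 pp4:1
Op 5: read(P2, v0) -> 10. No state change.
Op 6: write(P1, v0, 182). refcount(pp3)=1 -> write in place. 5 ppages; refcounts: pp0:2 pp1:2 pp2:3 pp3:1 pp4:1
Op 7: write(P1, v2, 197). refcount(pp2)=3>1 -> COPY to pp5. 6 ppages; refcounts: pp0:2 pp1:2 pp2:2 pp3:1 pp4:1 pp5:1
Op 8: write(P2, v2, 117). refcount(pp2)=2>1 -> COPY to pp6. 7 ppages; refcounts: pp0:2 pp1:2 pp2:1 pp3:1 pp4:1 pp5:1 pp6:1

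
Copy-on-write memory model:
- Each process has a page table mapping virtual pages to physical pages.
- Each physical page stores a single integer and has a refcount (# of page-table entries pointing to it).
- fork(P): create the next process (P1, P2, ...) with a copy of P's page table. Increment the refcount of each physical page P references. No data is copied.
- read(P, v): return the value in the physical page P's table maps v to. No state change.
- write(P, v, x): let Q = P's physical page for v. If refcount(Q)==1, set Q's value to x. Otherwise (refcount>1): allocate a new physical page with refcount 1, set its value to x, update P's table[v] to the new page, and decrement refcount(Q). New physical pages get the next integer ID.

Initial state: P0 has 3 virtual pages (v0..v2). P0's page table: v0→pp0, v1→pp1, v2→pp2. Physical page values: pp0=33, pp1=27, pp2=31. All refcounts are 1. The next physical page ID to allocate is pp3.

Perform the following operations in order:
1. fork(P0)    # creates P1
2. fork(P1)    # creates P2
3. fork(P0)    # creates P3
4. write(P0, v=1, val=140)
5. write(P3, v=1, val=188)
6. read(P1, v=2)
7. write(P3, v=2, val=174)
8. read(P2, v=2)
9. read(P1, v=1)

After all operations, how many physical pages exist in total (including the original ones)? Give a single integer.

Answer: 6

Derivation:
Op 1: fork(P0) -> P1. 3 ppages; refcounts: pp0:2 pp1:2 pp2:2
Op 2: fork(P1) -> P2. 3 ppages; refcounts: pp0:3 pp1:3 pp2:3
Op 3: fork(P0) -> P3. 3 ppages; refcounts: pp0:4 pp1:4 pp2:4
Op 4: write(P0, v1, 140). refcount(pp1)=4>1 -> COPY to pp3. 4 ppages; refcounts: pp0:4 pp1:3 pp2:4 pp3:1
Op 5: write(P3, v1, 188). refcount(pp1)=3>1 -> COPY to pp4. 5 ppages; refcounts: pp0:4 pp1:2 pp2:4 pp3:1 pp4:1
Op 6: read(P1, v2) -> 31. No state change.
Op 7: write(P3, v2, 174). refcount(pp2)=4>1 -> COPY to pp5. 6 ppages; refcounts: pp0:4 pp1:2 pp2:3 pp3:1 pp4:1 pp5:1
Op 8: read(P2, v2) -> 31. No state change.
Op 9: read(P1, v1) -> 27. No state change.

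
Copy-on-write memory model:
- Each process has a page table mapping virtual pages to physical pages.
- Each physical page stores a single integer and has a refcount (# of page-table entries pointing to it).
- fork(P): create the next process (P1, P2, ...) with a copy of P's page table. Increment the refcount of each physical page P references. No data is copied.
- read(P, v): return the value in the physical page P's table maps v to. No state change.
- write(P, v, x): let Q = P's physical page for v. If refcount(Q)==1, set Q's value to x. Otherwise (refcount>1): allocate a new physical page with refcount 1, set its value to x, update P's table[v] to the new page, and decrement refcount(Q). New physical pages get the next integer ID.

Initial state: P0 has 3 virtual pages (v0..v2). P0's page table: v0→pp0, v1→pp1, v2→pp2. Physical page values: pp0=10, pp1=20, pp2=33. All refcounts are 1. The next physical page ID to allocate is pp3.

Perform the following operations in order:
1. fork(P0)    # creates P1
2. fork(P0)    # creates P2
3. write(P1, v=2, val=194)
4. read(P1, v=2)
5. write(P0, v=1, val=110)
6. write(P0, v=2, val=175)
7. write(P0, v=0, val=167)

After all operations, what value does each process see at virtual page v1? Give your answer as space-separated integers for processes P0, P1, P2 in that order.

Answer: 110 20 20

Derivation:
Op 1: fork(P0) -> P1. 3 ppages; refcounts: pp0:2 pp1:2 pp2:2
Op 2: fork(P0) -> P2. 3 ppages; refcounts: pp0:3 pp1:3 pp2:3
Op 3: write(P1, v2, 194). refcount(pp2)=3>1 -> COPY to pp3. 4 ppages; refcounts: pp0:3 pp1:3 pp2:2 pp3:1
Op 4: read(P1, v2) -> 194. No state change.
Op 5: write(P0, v1, 110). refcount(pp1)=3>1 -> COPY to pp4. 5 ppages; refcounts: pp0:3 pp1:2 pp2:2 pp3:1 pp4:1
Op 6: write(P0, v2, 175). refcount(pp2)=2>1 -> COPY to pp5. 6 ppages; refcounts: pp0:3 pp1:2 pp2:1 pp3:1 pp4:1 pp5:1
Op 7: write(P0, v0, 167). refcount(pp0)=3>1 -> COPY to pp6. 7 ppages; refcounts: pp0:2 pp1:2 pp2:1 pp3:1 pp4:1 pp5:1 pp6:1
P0: v1 -> pp4 = 110
P1: v1 -> pp1 = 20
P2: v1 -> pp1 = 20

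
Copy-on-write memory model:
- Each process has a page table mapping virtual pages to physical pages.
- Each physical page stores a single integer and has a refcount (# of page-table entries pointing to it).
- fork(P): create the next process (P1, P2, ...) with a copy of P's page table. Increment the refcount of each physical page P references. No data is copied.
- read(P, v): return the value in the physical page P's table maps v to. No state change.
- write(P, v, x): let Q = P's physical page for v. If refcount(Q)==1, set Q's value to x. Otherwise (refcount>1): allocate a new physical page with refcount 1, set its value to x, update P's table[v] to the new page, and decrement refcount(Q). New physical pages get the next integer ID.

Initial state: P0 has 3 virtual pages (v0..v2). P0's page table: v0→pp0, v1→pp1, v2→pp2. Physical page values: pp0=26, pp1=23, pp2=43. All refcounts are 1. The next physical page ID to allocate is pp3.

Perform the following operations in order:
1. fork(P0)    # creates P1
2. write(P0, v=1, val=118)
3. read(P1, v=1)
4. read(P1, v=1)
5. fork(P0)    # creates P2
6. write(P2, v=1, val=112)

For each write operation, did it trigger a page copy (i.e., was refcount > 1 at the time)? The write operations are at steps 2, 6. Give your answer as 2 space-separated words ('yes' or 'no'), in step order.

Op 1: fork(P0) -> P1. 3 ppages; refcounts: pp0:2 pp1:2 pp2:2
Op 2: write(P0, v1, 118). refcount(pp1)=2>1 -> COPY to pp3. 4 ppages; refcounts: pp0:2 pp1:1 pp2:2 pp3:1
Op 3: read(P1, v1) -> 23. No state change.
Op 4: read(P1, v1) -> 23. No state change.
Op 5: fork(P0) -> P2. 4 ppages; refcounts: pp0:3 pp1:1 pp2:3 pp3:2
Op 6: write(P2, v1, 112). refcount(pp3)=2>1 -> COPY to pp4. 5 ppages; refcounts: pp0:3 pp1:1 pp2:3 pp3:1 pp4:1

yes yes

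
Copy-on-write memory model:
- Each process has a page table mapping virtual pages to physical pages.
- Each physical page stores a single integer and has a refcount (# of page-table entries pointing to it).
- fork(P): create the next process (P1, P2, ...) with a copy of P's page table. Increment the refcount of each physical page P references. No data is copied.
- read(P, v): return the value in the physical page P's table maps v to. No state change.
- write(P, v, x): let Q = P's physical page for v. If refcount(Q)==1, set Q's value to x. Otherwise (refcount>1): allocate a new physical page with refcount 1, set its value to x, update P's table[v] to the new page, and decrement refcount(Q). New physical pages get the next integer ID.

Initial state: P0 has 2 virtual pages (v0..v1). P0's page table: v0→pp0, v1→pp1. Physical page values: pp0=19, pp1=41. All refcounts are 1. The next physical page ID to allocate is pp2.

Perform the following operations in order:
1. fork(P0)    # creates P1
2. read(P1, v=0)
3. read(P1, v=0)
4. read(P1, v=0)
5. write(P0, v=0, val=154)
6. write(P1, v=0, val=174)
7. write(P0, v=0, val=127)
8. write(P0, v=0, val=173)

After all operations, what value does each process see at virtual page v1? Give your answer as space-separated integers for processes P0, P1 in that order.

Op 1: fork(P0) -> P1. 2 ppages; refcounts: pp0:2 pp1:2
Op 2: read(P1, v0) -> 19. No state change.
Op 3: read(P1, v0) -> 19. No state change.
Op 4: read(P1, v0) -> 19. No state change.
Op 5: write(P0, v0, 154). refcount(pp0)=2>1 -> COPY to pp2. 3 ppages; refcounts: pp0:1 pp1:2 pp2:1
Op 6: write(P1, v0, 174). refcount(pp0)=1 -> write in place. 3 ppages; refcounts: pp0:1 pp1:2 pp2:1
Op 7: write(P0, v0, 127). refcount(pp2)=1 -> write in place. 3 ppages; refcounts: pp0:1 pp1:2 pp2:1
Op 8: write(P0, v0, 173). refcount(pp2)=1 -> write in place. 3 ppages; refcounts: pp0:1 pp1:2 pp2:1
P0: v1 -> pp1 = 41
P1: v1 -> pp1 = 41

Answer: 41 41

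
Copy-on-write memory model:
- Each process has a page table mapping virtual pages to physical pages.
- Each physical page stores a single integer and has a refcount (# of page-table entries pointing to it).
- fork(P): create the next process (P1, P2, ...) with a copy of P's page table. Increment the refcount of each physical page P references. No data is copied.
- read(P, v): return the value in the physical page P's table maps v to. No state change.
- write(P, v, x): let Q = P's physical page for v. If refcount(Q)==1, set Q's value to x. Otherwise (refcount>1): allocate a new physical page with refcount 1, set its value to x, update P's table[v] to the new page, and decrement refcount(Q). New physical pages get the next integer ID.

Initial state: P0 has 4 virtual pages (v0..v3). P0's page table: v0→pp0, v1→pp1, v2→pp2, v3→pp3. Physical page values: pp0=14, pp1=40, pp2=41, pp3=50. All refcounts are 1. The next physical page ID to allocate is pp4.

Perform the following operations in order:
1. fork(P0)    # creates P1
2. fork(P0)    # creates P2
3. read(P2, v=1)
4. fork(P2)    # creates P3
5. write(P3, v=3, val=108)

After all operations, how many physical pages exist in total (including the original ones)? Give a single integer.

Answer: 5

Derivation:
Op 1: fork(P0) -> P1. 4 ppages; refcounts: pp0:2 pp1:2 pp2:2 pp3:2
Op 2: fork(P0) -> P2. 4 ppages; refcounts: pp0:3 pp1:3 pp2:3 pp3:3
Op 3: read(P2, v1) -> 40. No state change.
Op 4: fork(P2) -> P3. 4 ppages; refcounts: pp0:4 pp1:4 pp2:4 pp3:4
Op 5: write(P3, v3, 108). refcount(pp3)=4>1 -> COPY to pp4. 5 ppages; refcounts: pp0:4 pp1:4 pp2:4 pp3:3 pp4:1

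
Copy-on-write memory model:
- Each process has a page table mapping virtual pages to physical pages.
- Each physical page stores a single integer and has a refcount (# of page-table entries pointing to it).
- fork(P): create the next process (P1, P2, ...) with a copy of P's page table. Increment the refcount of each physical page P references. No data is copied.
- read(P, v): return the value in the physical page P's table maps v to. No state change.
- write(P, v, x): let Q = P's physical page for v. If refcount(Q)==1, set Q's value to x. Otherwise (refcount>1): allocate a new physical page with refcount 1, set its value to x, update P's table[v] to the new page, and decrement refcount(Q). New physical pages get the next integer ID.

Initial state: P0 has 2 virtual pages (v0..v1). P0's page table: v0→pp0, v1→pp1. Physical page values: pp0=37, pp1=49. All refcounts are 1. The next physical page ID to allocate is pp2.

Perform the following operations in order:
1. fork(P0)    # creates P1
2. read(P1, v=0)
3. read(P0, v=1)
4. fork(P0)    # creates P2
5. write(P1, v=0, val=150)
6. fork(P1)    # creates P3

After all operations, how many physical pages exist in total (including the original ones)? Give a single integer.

Op 1: fork(P0) -> P1. 2 ppages; refcounts: pp0:2 pp1:2
Op 2: read(P1, v0) -> 37. No state change.
Op 3: read(P0, v1) -> 49. No state change.
Op 4: fork(P0) -> P2. 2 ppages; refcounts: pp0:3 pp1:3
Op 5: write(P1, v0, 150). refcount(pp0)=3>1 -> COPY to pp2. 3 ppages; refcounts: pp0:2 pp1:3 pp2:1
Op 6: fork(P1) -> P3. 3 ppages; refcounts: pp0:2 pp1:4 pp2:2

Answer: 3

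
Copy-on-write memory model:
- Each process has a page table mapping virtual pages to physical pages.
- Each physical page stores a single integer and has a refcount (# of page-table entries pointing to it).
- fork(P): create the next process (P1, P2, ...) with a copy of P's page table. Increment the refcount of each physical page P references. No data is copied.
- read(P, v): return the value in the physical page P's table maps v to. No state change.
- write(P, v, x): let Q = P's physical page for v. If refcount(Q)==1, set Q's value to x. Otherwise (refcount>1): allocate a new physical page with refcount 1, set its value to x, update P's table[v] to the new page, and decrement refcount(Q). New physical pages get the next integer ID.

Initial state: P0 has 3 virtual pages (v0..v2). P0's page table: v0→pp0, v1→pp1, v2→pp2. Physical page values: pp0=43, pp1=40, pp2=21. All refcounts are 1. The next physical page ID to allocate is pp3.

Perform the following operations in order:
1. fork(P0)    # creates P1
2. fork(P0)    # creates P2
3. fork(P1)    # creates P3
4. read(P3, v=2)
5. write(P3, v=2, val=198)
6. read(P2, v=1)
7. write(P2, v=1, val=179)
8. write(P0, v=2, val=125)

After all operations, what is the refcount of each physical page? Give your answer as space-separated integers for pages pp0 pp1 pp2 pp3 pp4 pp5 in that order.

Op 1: fork(P0) -> P1. 3 ppages; refcounts: pp0:2 pp1:2 pp2:2
Op 2: fork(P0) -> P2. 3 ppages; refcounts: pp0:3 pp1:3 pp2:3
Op 3: fork(P1) -> P3. 3 ppages; refcounts: pp0:4 pp1:4 pp2:4
Op 4: read(P3, v2) -> 21. No state change.
Op 5: write(P3, v2, 198). refcount(pp2)=4>1 -> COPY to pp3. 4 ppages; refcounts: pp0:4 pp1:4 pp2:3 pp3:1
Op 6: read(P2, v1) -> 40. No state change.
Op 7: write(P2, v1, 179). refcount(pp1)=4>1 -> COPY to pp4. 5 ppages; refcounts: pp0:4 pp1:3 pp2:3 pp3:1 pp4:1
Op 8: write(P0, v2, 125). refcount(pp2)=3>1 -> COPY to pp5. 6 ppages; refcounts: pp0:4 pp1:3 pp2:2 pp3:1 pp4:1 pp5:1

Answer: 4 3 2 1 1 1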